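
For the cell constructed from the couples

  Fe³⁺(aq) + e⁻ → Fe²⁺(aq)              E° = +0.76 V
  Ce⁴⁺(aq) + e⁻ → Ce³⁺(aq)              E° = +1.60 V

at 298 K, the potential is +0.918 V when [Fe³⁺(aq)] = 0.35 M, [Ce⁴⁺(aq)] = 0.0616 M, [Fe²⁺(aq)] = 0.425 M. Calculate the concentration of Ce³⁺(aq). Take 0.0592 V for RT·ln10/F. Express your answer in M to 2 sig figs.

0.0036 M

The Ce⁴⁺/Ce³⁺ couple has the larger reduction potential, so it is the cathode: E°cell = +1.60 − (+0.76) = +0.84 V and n = 1.
Since E = E° − (0.0592/n)·log Q, log Q = n(E° − E)/0.0592 = −1.318.
For Ce⁴⁺(aq) + Fe²⁺(aq) → Ce³⁺(aq) + Fe³⁺(aq), the reaction quotient is Q = ([Ce³⁺(aq)]·[Fe³⁺(aq)]) / ([Ce⁴⁺(aq)]·[Fe²⁺(aq)]).
Isolating [Ce³⁺(aq)] in Q = 10^{−1.318} yields log [Ce³⁺(aq)] = −2.444, i.e. 0.0036 M.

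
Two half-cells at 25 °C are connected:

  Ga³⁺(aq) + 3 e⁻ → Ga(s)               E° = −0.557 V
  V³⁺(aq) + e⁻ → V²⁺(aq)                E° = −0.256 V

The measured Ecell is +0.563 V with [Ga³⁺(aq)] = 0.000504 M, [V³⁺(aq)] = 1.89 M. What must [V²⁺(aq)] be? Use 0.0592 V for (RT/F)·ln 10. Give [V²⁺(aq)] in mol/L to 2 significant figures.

0.00089 M

The V³⁺/V²⁺ couple has the larger reduction potential, so it is the cathode: E°cell = −0.256 − (−0.557) = +0.301 V and n = 3.
From the Nernst equation, log Q = n(E° − E)/0.0592 = 3·(+0.301 − (+0.563))/0.0592 = −13.277.
For 3 V³⁺(aq) + Ga(s) → 3 V²⁺(aq) + Ga³⁺(aq), the reaction quotient is Q = ([V²⁺(aq)]^3·[Ga³⁺(aq)]) / [V³⁺(aq)]^3.
Solving for the unknown gives log [V²⁺(aq)] = −3.050, so [V²⁺(aq)] ≈ 0.00089 M.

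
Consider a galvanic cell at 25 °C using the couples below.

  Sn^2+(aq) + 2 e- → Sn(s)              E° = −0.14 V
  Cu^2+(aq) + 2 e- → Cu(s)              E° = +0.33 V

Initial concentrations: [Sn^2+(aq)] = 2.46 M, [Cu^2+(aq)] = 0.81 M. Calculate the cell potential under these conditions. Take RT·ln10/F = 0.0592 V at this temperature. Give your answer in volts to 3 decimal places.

The Cu²⁺/Cu couple has the more positive E°, so it is the cathode; Sn²⁺/Sn is the anode.
The standard potential is +0.33 − (−0.14) = +0.47 V and the balanced reaction transfers n = 2 electrons.
The balanced reaction is Cu^2+(aq) + Sn(s) → Cu(s) + Sn^2+(aq), so Q = [Sn^2+(aq)] / [Cu^2+(aq)] = 3.04 and log Q = 0.482.
By the Nernst equation, E = +0.47 − (0.0592/2)·(0.482) = +0.456 V.

+0.456 V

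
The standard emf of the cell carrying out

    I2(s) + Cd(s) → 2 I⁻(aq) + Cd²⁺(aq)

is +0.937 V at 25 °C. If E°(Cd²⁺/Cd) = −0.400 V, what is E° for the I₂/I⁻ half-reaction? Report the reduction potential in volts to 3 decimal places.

In the reaction as written the I₂/I⁻ couple is reduced (cathode) and Cd²⁺/Cd is oxidized (anode), so E°cell = E°(I₂/I⁻) − E°(Cd²⁺/Cd).
E°(I₂/I⁻) = E°cell + E°(anode) = +0.937 + (−0.400) = +0.537 V.

+0.537 V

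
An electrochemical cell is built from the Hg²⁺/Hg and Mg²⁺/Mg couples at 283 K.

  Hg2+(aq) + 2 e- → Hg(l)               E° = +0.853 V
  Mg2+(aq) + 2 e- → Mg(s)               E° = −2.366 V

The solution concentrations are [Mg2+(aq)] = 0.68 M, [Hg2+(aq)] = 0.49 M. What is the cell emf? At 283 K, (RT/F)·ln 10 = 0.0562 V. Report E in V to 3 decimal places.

Since E°(Hg²⁺/Hg) > E°(Mg²⁺/Mg), Hg²⁺/Hg serves as the cathode.
The standard potential is +0.853 − (−2.366) = +3.219 V and the balanced reaction transfers n = 2 electrons.
Balancing gives Hg2+(aq) + Mg(s) → Hg(l) + Mg2+(aq); hence Q = [Mg2+(aq)] / [Hg2+(aq)] = 1.39 (log Q = 0.142).
By the Nernst equation, E = +3.219 − (0.0562/2)·(0.142) = +3.215 V.

+3.215 V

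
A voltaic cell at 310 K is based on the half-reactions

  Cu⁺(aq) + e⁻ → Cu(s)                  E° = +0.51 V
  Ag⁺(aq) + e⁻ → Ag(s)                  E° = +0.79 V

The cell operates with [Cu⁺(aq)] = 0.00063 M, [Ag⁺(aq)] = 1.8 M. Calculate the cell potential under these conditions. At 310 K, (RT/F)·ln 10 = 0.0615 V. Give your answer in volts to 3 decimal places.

Since E°(Ag⁺/Ag) > E°(Cu⁺/Cu), Ag⁺/Ag serves as the cathode.
The standard potential is +0.79 − (+0.51) = +0.28 V and the balanced reaction transfers n = 1 electron.
For the overall reaction Ag⁺(aq) + Cu(s) → Ag(s) + Cu⁺(aq), Q = [Cu⁺(aq)] / [Ag⁺(aq)] = 0.00035, giving log Q = −3.456.
E = E° − (0.0615/n)·log Q = +0.28 − (0.0615/1)(−3.456) = +0.493 V.

+0.493 V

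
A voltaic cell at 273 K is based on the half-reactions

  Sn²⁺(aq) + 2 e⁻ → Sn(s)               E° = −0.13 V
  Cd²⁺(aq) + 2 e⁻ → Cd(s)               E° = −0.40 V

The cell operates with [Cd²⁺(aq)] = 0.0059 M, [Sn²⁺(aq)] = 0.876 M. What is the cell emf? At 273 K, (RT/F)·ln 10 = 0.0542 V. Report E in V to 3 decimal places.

The Sn²⁺/Sn couple has the more positive E°, so it is the cathode; Cd²⁺/Cd is the anode.
E°cell = E°cat − E°an = −0.13 − (−0.40) = +0.27 V; n = 2.
The balanced reaction is Sn²⁺(aq) + Cd(s) → Sn(s) + Cd²⁺(aq), so Q = [Cd²⁺(aq)] / [Sn²⁺(aq)] = 0.00674 and log Q = −2.172.
E = E° − (0.0542/n)·log Q = +0.27 − (0.0542/2)(−2.172) = +0.329 V.

+0.329 V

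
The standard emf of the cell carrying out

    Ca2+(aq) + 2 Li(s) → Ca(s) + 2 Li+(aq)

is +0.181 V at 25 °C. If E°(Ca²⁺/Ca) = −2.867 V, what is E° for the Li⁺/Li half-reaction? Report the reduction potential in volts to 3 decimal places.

−3.048 V

In the reaction as written the Ca²⁺/Ca couple is reduced (cathode) and Li⁺/Li is oxidized (anode), so E°cell = E°(Ca²⁺/Ca) − E°(Li⁺/Li).
E°(Li⁺/Li) = E°(cathode) − E°cell = −2.867 − (+0.181) = −3.048 V.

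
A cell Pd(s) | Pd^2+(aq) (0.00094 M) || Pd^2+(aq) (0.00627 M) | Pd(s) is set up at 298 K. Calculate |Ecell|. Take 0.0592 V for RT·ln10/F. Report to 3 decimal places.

0.024 V

For a concentration cell E°cell = 0, since both electrodes use the same couple.
The compartment with the higher Pd^2+(aq) concentration (0.00627 M) acts as the cathode; ions are reduced there and produced at the dilute (0.00094 M) anode.
With n = 2, Ecell = −(0.0592/2)·log([dilute]/[conc]) = −(0.0592/2)·log(0.00094/0.00627) = +0.024 V.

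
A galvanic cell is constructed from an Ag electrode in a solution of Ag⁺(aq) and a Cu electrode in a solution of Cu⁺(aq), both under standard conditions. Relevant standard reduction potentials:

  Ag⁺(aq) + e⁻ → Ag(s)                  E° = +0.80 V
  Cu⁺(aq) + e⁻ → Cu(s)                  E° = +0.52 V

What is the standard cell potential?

+0.28 V

The Ag⁺/Ag couple has the higher E°, so Ag ion is reduced (cathode) and Cu is oxidized (anode).
E°cell = E°(cathode) − E°(anode) = +0.80 − (+0.52) = +0.28 V.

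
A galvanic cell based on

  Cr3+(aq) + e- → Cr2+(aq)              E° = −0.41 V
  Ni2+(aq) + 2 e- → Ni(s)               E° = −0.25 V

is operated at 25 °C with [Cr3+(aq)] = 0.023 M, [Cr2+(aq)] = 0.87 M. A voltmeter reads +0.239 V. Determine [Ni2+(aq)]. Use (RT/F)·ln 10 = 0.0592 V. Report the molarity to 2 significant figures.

0.33 M

The Ni²⁺/Ni couple has the larger reduction potential, so it is the cathode: E°cell = −0.25 − (−0.41) = +0.16 V and n = 2.
Rearranging E = E° − (0.0592/n)·log Q gives log Q = 2(+0.16 − (+0.239))/0.0592 = −2.669.
Balancing electrons gives Ni2+(aq) + 2 Cr2+(aq) → Ni(s) + 2 Cr3+(aq); thus Q = [Cr3+(aq)]^2 / ([Ni2+(aq)]·[Cr2+(aq)]^2).
Isolating [Ni2+(aq)] in Q = 10^{−2.669} yields log [Ni2+(aq)] = −0.487, i.e. 0.33 M.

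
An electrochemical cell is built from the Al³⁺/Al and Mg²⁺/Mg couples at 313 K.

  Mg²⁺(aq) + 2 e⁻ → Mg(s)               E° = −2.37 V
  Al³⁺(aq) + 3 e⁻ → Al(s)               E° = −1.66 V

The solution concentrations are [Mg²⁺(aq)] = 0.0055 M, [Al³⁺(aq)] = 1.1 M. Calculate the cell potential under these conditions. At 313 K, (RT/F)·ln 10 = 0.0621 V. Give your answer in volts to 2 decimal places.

+0.78 V

Since E°(Al³⁺/Al) > E°(Mg²⁺/Mg), Al³⁺/Al serves as the cathode.
E°cell = −1.66 − (−2.37) = +0.71 V, with n = 6 electrons transferred.
For the overall reaction 2 Al³⁺(aq) + 3 Mg(s) → 2 Al(s) + 3 Mg²⁺(aq), Q = [Mg²⁺(aq)]^3 / [Al³⁺(aq)]^2 = 1.37×10^−7, giving log Q = −6.862.
By the Nernst equation, E = +0.71 − (0.0621/6)·(−6.862) = +0.78 V.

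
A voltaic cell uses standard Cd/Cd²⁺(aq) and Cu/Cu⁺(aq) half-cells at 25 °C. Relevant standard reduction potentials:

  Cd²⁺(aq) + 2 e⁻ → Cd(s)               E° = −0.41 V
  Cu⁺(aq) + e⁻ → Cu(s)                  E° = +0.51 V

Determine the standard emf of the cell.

The Cu⁺/Cu couple has the higher E°, so Cu ion is reduced (cathode) and Cd is oxidized (anode).
E°cell = E°(cathode) − E°(anode) = +0.51 − (−0.41) = +0.92 V.

+0.92 V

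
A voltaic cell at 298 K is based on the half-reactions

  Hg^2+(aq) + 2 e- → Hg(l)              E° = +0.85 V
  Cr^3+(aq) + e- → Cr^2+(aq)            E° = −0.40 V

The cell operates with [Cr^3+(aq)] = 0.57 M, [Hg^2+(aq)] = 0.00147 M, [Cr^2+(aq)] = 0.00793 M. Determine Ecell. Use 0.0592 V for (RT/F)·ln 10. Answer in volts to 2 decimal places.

The Hg²⁺/Hg couple has the more positive E°, so it is the cathode; Cr³⁺/Cr²⁺ is the anode.
The standard potential is +0.85 − (−0.40) = +1.25 V and the balanced reaction transfers n = 2 electrons.
Balancing gives Hg^2+(aq) + 2 Cr^2+(aq) → Hg(l) + 2 Cr^3+(aq); hence Q = [Cr^3+(aq)]^2 / ([Hg^2+(aq)]·[Cr^2+(aq)]^2) = 3.51×10^6 (log Q = 6.546).
Applying E = E° − (RT ln10/nF)·log Q gives +1.25 − (0.0592/2)(6.546) = +1.06 V.

+1.06 V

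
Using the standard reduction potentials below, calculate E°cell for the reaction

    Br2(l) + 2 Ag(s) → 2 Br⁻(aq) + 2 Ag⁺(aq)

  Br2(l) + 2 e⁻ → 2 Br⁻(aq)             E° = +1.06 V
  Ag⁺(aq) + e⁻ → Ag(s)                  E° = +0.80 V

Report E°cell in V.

In the reaction as written, Br2(l) is reduced (cathode) and Ag⁺(aq) is produced by oxidation at the anode.
E°cell = E°(cathode) − E°(anode) = +1.06 − (+0.80) = +0.26 V.
The positive value indicates the reaction is spontaneous as written.

+0.26 V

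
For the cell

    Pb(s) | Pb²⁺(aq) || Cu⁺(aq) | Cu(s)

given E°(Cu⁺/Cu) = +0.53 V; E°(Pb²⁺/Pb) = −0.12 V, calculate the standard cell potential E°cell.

By convention the left-hand electrode in cell notation is the anode (oxidation) and the right-hand electrode is the cathode (reduction).
E°cell = E°(right) − E°(left) = +0.53 − (−0.12) = +0.65 V.

+0.65 V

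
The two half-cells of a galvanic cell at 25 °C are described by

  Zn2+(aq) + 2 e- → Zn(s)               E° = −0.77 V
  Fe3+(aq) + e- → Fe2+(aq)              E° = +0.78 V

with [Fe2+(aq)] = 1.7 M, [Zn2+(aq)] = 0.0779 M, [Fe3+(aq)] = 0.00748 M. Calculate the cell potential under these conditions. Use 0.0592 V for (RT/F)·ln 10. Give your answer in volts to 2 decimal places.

+1.44 V

Since E°(Fe³⁺/Fe²⁺) > E°(Zn²⁺/Zn), Fe³⁺/Fe²⁺ serves as the cathode.
E°cell = +0.78 − (−0.77) = +1.55 V, with n = 2 electrons transferred.
The balanced reaction is 2 Fe3+(aq) + Zn(s) → 2 Fe2+(aq) + Zn2+(aq), so Q = ([Fe2+(aq)]^2·[Zn2+(aq)]) / [Fe3+(aq)]^2 = 4.02×10^3 and log Q = 3.605.
By the Nernst equation, E = +1.55 − (0.0592/2)·(3.605) = +1.44 V.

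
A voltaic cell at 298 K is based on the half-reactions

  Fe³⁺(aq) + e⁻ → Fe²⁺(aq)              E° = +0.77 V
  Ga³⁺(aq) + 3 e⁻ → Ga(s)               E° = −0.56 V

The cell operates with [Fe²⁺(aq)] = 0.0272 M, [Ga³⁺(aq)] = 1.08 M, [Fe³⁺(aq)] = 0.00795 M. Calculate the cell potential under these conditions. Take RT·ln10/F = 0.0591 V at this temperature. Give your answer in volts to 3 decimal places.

Fe³⁺/Fe²⁺ is reduced (cathode, E° = +0.77 V) and Ga³⁺/Ga is oxidized (anode).
The standard potential is +0.77 − (−0.56) = +1.33 V and the balanced reaction transfers n = 3 electrons.
The balanced reaction is 3 Fe³⁺(aq) + Ga(s) → 3 Fe²⁺(aq) + Ga³⁺(aq), so Q = ([Fe²⁺(aq)]^3·[Ga³⁺(aq)]) / [Fe³⁺(aq)]^3 = 43.3 and log Q = 1.636.
Applying E = E° − (RT ln10/nF)·log Q gives +1.33 − (0.0591/3)(1.636) = +1.298 V.

+1.298 V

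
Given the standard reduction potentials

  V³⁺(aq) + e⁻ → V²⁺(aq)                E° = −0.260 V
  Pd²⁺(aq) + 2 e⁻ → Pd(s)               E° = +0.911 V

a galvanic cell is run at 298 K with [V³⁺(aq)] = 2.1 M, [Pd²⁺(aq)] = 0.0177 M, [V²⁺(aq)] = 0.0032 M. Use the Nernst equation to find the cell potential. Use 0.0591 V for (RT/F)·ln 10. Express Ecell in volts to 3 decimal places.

+0.953 V

The Pd²⁺/Pd couple has the more positive E°, so it is the cathode; V³⁺/V²⁺ is the anode.
The standard potential is +0.911 − (−0.260) = +1.171 V and the balanced reaction transfers n = 2 electrons.
Balancing gives Pd²⁺(aq) + 2 V²⁺(aq) → Pd(s) + 2 V³⁺(aq); hence Q = [V³⁺(aq)]^2 / ([Pd²⁺(aq)]·[V²⁺(aq)]^2) = 2.43×10^7 (log Q = 7.386).
Applying E = E° − (RT ln10/nF)·log Q gives +1.171 − (0.0591/2)(7.386) = +0.953 V.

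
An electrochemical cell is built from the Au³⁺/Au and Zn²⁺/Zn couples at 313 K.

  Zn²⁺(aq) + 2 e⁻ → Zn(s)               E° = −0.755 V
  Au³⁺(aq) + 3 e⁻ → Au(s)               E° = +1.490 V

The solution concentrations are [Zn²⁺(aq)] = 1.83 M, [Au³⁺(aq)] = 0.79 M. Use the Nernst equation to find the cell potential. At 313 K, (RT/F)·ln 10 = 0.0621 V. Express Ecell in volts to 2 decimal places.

Since E°(Au³⁺/Au) > E°(Zn²⁺/Zn), Au³⁺/Au serves as the cathode.
E°cell = +1.490 − (−0.755) = +2.245 V, with n = 6 electrons transferred.
The balanced reaction is 2 Au³⁺(aq) + 3 Zn(s) → 2 Au(s) + 3 Zn²⁺(aq), so Q = [Zn²⁺(aq)]^3 / [Au³⁺(aq)]^2 = 9.82 and log Q = 0.992.
Applying E = E° − (RT ln10/nF)·log Q gives +2.245 − (0.0621/6)(0.992) = +2.23 V.

+2.23 V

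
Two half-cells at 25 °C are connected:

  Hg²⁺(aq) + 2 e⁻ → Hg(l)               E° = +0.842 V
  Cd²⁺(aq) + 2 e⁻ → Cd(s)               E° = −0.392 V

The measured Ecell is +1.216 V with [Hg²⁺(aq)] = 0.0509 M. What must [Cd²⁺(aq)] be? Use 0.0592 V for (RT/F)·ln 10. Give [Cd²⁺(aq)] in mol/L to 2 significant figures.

0.21 M

With Hg²⁺/Hg at the cathode and Cd²⁺/Cd at the anode, E°cell = +0.842 − (−0.392) = +1.234 V (n = 2).
From the Nernst equation, log Q = n(E° − E)/0.0592 = 2·(+1.234 − (+1.216))/0.0592 = 0.608.
Balancing electrons gives Hg²⁺(aq) + Cd(s) → Hg(l) + Cd²⁺(aq); thus Q = [Cd²⁺(aq)] / [Hg²⁺(aq)].
Isolating [Cd²⁺(aq)] in Q = 10^{0.608} yields log [Cd²⁺(aq)] = −0.685, i.e. 0.21 M.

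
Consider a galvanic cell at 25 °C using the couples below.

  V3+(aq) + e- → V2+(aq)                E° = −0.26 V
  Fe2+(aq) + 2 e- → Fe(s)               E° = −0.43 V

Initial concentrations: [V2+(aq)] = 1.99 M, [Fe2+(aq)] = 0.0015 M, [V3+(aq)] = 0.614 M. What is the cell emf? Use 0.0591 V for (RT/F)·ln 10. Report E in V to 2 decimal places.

+0.22 V

Since E°(V³⁺/V²⁺) > E°(Fe²⁺/Fe), V³⁺/V²⁺ serves as the cathode.
E°cell = −0.26 − (−0.43) = +0.17 V, with n = 2 electrons transferred.
The balanced reaction is 2 V3+(aq) + Fe(s) → 2 V2+(aq) + Fe2+(aq), so Q = ([V2+(aq)]^2·[Fe2+(aq)]) / [V3+(aq)]^2 = 0.0158 and log Q = −1.803.
By the Nernst equation, E = +0.17 − (0.0591/2)·(−1.803) = +0.22 V.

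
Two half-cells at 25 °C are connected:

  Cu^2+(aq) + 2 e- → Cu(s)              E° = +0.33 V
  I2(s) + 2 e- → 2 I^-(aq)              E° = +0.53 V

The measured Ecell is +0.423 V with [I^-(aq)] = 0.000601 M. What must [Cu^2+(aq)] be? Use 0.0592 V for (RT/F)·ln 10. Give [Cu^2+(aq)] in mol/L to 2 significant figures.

0.081 M

I₂/I⁻ is the cathode (higher E°); E°cell = +0.53 − (+0.33) = +0.20 V with n = 2.
From the Nernst equation, log Q = n(E° − E)/0.0592 = 2·(+0.20 − (+0.423))/0.0592 = −7.534.
The balanced reaction is I2(s) + Cu(s) → 2 I^-(aq) + Cu^2+(aq), so Q = [I^-(aq)]^2·[Cu^2+(aq)].
Substituting the known concentrations and solving, log [Cu^2+(aq)] = −1.092 and [Cu^2+(aq)] = 0.081 M.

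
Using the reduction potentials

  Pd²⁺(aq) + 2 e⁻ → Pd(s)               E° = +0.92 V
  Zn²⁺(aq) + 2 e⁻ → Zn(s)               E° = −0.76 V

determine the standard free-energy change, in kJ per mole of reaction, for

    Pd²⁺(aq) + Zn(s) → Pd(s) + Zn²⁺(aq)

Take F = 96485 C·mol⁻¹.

−324 kJ/mol

In the reaction as written Pd²⁺(aq) is reduced, so the Pd²⁺/Pd couple is the cathode and Zn²⁺/Zn is the anode.
E°cell = +0.92 − (−0.76) = +1.68 V; balancing electrons gives n = 2.
ΔG° = −nFE°cell = −(2)(96485)(+1.68) J/mol = −324 kJ/mol.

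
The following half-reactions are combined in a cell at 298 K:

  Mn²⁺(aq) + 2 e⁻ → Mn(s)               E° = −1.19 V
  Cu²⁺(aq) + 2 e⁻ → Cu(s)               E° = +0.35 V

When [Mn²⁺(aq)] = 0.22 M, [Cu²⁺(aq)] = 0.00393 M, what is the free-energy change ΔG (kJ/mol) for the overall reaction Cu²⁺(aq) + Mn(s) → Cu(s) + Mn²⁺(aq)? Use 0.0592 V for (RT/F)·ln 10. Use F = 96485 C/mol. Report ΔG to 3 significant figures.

The standard cell potential is +0.35 − (−1.19) = +1.54 V, with n = 2 electrons in the balanced equation.
Q = [Mn²⁺(aq)] / [Cu²⁺(aq)] = 56, so log Q = 1.748 and E = +1.54 − (0.0592/2)(1.748) = +1.4883 V.
Finally ΔG = −nFE = −(2)(96485 C/mol)(+1.4883 V) = −287 kJ/mol.

−287 kJ/mol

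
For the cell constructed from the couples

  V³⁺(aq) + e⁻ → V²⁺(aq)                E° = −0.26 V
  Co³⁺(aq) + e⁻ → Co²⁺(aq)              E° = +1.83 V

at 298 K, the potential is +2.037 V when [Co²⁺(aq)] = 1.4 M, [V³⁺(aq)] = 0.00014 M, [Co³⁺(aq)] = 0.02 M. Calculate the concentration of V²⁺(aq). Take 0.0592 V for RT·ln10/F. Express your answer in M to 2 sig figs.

Co³⁺/Co²⁺ is the cathode (higher E°); E°cell = +1.83 − (−0.26) = +2.09 V with n = 1.
From the Nernst equation, log Q = n(E° − E)/0.0592 = 1·(+2.09 − (+2.037))/0.0592 = 0.895.
Balancing electrons gives Co³⁺(aq) + V²⁺(aq) → Co²⁺(aq) + V³⁺(aq); thus Q = ([Co²⁺(aq)]·[V³⁺(aq)]) / ([Co³⁺(aq)]·[V²⁺(aq)]).
Substituting the known concentrations and solving, log [V²⁺(aq)] = −2.904 and [V²⁺(aq)] = 0.0012 M.

0.0012 M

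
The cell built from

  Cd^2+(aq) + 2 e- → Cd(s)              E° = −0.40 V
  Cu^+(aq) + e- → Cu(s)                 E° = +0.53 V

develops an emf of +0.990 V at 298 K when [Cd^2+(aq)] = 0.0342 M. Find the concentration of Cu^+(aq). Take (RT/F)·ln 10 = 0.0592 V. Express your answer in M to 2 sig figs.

Cu⁺/Cu is the cathode (higher E°); E°cell = +0.53 − (−0.40) = +0.93 V with n = 2.
From the Nernst equation, log Q = n(E° − E)/0.0592 = 2·(+0.93 − (+0.990))/0.0592 = −2.027.
The balanced reaction is 2 Cu^+(aq) + Cd(s) → 2 Cu(s) + Cd^2+(aq), so Q = [Cd^2+(aq)] / [Cu^+(aq)]^2.
Solving for the unknown gives log [Cu^+(aq)] = 0.281, so [Cu^+(aq)] ≈ 1.9 M.

1.9 M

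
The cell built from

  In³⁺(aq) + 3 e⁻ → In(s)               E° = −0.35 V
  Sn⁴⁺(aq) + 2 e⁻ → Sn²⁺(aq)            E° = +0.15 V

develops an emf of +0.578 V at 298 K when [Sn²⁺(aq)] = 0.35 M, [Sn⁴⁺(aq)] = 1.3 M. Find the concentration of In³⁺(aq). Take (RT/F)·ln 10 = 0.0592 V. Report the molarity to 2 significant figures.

The Sn⁴⁺/Sn²⁺ couple has the larger reduction potential, so it is the cathode: E°cell = +0.15 − (−0.35) = +0.50 V and n = 6.
From the Nernst equation, log Q = n(E° − E)/0.0592 = 6·(+0.50 − (+0.578))/0.0592 = −7.905.
The balanced reaction is 3 Sn⁴⁺(aq) + 2 In(s) → 3 Sn²⁺(aq) + 2 In³⁺(aq), so Q = ([Sn²⁺(aq)]^3·[In³⁺(aq)]^2) / [Sn⁴⁺(aq)]^3.
Solving for the unknown gives log [In³⁺(aq)] = −3.098, so [In³⁺(aq)] ≈ 0.00080 M.

0.00080 M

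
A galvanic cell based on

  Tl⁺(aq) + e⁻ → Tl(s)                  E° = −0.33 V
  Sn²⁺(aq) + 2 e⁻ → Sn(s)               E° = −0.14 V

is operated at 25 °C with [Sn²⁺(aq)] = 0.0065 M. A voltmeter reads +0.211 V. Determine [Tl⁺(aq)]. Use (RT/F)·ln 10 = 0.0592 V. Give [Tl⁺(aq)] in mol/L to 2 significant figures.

0.036 M

Sn²⁺/Sn is the cathode (higher E°); E°cell = −0.14 − (−0.33) = +0.19 V with n = 2.
Since E = E° − (0.0592/n)·log Q, log Q = n(E° − E)/0.0592 = −0.709.
The balanced reaction is Sn²⁺(aq) + 2 Tl(s) → Sn(s) + 2 Tl⁺(aq), so Q = [Tl⁺(aq)]^2 / [Sn²⁺(aq)].
Solving for the unknown gives log [Tl⁺(aq)] = −1.448, so [Tl⁺(aq)] ≈ 0.036 M.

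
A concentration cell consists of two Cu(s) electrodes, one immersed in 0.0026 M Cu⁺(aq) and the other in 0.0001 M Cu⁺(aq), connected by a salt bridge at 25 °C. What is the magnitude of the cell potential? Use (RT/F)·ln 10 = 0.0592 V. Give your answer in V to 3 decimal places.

For a concentration cell E°cell = 0, since both electrodes use the same couple.
The compartment with the higher Cu⁺(aq) concentration (0.0026 M) acts as the cathode; ions are reduced there and produced at the dilute (0.0001 M) anode.
With n = 1, Ecell = −(0.0592/1)·log([dilute]/[conc]) = −(0.0592/1)·log(0.0001/0.0026) = +0.084 V.

0.084 V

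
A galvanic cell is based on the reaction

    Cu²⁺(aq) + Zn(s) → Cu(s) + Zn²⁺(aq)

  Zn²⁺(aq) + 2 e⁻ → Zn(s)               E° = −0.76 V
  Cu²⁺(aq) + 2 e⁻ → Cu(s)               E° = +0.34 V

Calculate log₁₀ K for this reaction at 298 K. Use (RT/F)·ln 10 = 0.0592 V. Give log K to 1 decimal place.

The Cu²⁺/Cu couple is reduced (cathode); E°cell = +0.34 − (−0.76) = +1.10 V with n = 2.
At equilibrium E = 0, so log K = nE°cell / 0.0592 = (2)(+1.10) / 0.0592 = 37.2.

log K = 37.2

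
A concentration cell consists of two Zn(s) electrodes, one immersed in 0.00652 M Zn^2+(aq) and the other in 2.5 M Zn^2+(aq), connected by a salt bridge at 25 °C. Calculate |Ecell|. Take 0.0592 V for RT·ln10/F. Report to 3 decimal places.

For a concentration cell E°cell = 0, since both electrodes use the same couple.
The compartment with the higher Zn^2+(aq) concentration (2.5 M) acts as the cathode; ions are reduced there and produced at the dilute (0.00652 M) anode.
With n = 2, Ecell = −(0.0592/2)·log([dilute]/[conc]) = −(0.0592/2)·log(0.00652/2.5) = +0.076 V.

0.076 V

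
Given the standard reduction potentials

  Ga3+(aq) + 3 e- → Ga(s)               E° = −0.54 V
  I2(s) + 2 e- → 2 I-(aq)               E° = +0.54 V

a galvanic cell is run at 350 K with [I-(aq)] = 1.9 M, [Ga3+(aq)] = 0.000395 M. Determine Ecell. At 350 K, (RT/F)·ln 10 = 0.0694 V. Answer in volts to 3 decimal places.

+1.139 V

The I₂/I⁻ couple has the more positive E°, so it is the cathode; Ga³⁺/Ga is the anode.
E°cell = +0.54 − (−0.54) = +1.08 V, with n = 6 electrons transferred.
For the overall reaction 3 I2(s) + 2 Ga(s) → 6 I-(aq) + 2 Ga3+(aq), Q = [I-(aq)]^6·[Ga3+(aq)]^2 = 7.34×10^−6, giving log Q = −5.134.
Applying E = E° − (RT ln10/nF)·log Q gives +1.08 − (0.0694/6)(−5.134) = +1.139 V.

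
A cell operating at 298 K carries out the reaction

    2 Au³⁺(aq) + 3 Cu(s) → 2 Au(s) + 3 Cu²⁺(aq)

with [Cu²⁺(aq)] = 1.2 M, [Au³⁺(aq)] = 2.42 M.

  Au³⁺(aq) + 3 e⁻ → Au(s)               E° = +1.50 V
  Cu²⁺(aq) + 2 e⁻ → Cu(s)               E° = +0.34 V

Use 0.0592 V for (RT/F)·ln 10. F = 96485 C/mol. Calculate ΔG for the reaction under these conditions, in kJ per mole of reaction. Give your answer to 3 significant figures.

The standard cell potential is +1.50 − (+0.34) = +1.16 V, with n = 6 electrons in the balanced equation.
Here Q = [Cu²⁺(aq)]^3 / [Au³⁺(aq)]^2 = 0.295 (log Q = −0.530), giving E = +1.16 − (0.0592/6)·(−0.530) = +1.1652 V.
Finally ΔG = −nFE = −(6)(96485 C/mol)(+1.1652 V) = −675 kJ/mol.

−675 kJ/mol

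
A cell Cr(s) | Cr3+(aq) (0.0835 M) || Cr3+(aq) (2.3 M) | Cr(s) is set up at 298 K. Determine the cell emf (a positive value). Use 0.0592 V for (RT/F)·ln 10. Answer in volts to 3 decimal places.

For a concentration cell E°cell = 0, since both electrodes use the same couple.
The compartment with the higher Cr3+(aq) concentration (2.3 M) acts as the cathode; ions are reduced there and produced at the dilute (0.0835 M) anode.
With n = 3, Ecell = −(0.0592/3)·log([dilute]/[conc]) = −(0.0592/3)·log(0.0835/2.3) = +0.028 V.

0.028 V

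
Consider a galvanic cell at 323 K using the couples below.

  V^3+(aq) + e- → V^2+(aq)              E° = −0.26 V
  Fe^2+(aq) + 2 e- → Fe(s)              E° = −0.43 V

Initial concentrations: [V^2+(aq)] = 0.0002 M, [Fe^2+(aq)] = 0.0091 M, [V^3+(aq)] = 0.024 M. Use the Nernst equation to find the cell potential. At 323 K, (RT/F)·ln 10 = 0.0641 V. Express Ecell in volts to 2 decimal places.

+0.37 V

The V³⁺/V²⁺ couple has the more positive E°, so it is the cathode; Fe²⁺/Fe is the anode.
E°cell = −0.26 − (−0.43) = +0.17 V, with n = 2 electrons transferred.
The balanced reaction is 2 V^3+(aq) + Fe(s) → 2 V^2+(aq) + Fe^2+(aq), so Q = ([V^2+(aq)]^2·[Fe^2+(aq)]) / [V^3+(aq)]^2 = 6.32×10^−7 and log Q = −6.199.
E = E° − (0.0641/n)·log Q = +0.17 − (0.0641/2)(−6.199) = +0.37 V.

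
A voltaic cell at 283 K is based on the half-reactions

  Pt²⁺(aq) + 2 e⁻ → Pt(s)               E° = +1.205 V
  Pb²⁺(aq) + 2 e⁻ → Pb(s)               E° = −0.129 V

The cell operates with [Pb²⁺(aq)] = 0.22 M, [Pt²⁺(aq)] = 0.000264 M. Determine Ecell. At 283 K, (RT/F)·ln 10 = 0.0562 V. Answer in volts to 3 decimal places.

+1.252 V

Pt²⁺/Pt is reduced (cathode, E° = +1.205 V) and Pb²⁺/Pb is oxidized (anode).
E°cell = +1.205 − (−0.129) = +1.334 V, with n = 2 electrons transferred.
Balancing gives Pt²⁺(aq) + Pb(s) → Pt(s) + Pb²⁺(aq); hence Q = [Pb²⁺(aq)] / [Pt²⁺(aq)] = 833 (log Q = 2.921).
E = E° − (0.0562/n)·log Q = +1.334 − (0.0562/2)(2.921) = +1.252 V.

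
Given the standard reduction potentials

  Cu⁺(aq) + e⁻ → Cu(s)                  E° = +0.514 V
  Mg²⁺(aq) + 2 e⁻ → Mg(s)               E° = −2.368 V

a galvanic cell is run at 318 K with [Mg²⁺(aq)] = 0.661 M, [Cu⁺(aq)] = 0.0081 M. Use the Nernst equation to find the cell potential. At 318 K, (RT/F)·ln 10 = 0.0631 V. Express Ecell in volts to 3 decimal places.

The Cu⁺/Cu couple has the more positive E°, so it is the cathode; Mg²⁺/Mg is the anode.
E°cell = E°cat − E°an = +0.514 − (−2.368) = +2.882 V; n = 2.
For the overall reaction 2 Cu⁺(aq) + Mg(s) → 2 Cu(s) + Mg²⁺(aq), Q = [Mg²⁺(aq)] / [Cu⁺(aq)]^2 = 1.01×10^4, giving log Q = 4.003.
Applying E = E° − (RT ln10/nF)·log Q gives +2.882 − (0.0631/2)(4.003) = +2.756 V.

+2.756 V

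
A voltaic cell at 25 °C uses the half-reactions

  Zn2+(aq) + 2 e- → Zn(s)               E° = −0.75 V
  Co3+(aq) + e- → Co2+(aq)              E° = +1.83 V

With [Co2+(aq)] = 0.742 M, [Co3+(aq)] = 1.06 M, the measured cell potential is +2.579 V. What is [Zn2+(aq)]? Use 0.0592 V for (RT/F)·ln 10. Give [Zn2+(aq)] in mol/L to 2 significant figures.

2.2 M

Co³⁺/Co²⁺ is the cathode (higher E°); E°cell = +1.83 − (−0.75) = +2.58 V with n = 2.
Rearranging E = E° − (0.0592/n)·log Q gives log Q = 2(+2.58 − (+2.579))/0.0592 = 0.034.
Balancing electrons gives 2 Co3+(aq) + Zn(s) → 2 Co2+(aq) + Zn2+(aq); thus Q = ([Co2+(aq)]^2·[Zn2+(aq)]) / [Co3+(aq)]^2.
Solving for the unknown gives log [Zn2+(aq)] = 0.344, so [Zn2+(aq)] ≈ 2.2 M.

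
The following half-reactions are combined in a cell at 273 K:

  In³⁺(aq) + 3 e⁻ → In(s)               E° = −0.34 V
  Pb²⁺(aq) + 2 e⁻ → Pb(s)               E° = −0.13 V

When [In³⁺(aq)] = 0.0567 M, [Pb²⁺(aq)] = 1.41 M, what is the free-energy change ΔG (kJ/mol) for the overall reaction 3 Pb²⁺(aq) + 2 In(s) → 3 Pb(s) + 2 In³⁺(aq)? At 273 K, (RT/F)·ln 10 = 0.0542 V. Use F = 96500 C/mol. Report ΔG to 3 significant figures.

−137 kJ/mol

With Pb²⁺/Pb reduced at the cathode, E°cell = −0.13 − (−0.34) = +0.21 V and n = 6.
The reaction quotient is [In³⁺(aq)]^2 / [Pb²⁺(aq)]^3 = 0.00115; by Nernst, E = +0.21 − (0.0542/6)(−2.940) = +0.2366 V.
Then ΔG = −nFE = −6 × 96500 × +0.2366 J/mol = −137 kJ/mol.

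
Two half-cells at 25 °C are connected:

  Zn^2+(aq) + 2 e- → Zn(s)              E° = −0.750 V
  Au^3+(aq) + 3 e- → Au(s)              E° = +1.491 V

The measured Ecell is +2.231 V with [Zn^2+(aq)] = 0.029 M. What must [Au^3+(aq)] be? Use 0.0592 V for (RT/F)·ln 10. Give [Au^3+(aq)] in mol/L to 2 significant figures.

0.0015 M

With Au³⁺/Au at the cathode and Zn²⁺/Zn at the anode, E°cell = +1.491 − (−0.750) = +2.241 V (n = 6).
Rearranging E = E° − (0.0592/n)·log Q gives log Q = 6(+2.241 − (+2.231))/0.0592 = 1.014.
The balanced reaction is 2 Au^3+(aq) + 3 Zn(s) → 2 Au(s) + 3 Zn^2+(aq), so Q = [Zn^2+(aq)]^3 / [Au^3+(aq)]^2.
Solving for the unknown gives log [Au^3+(aq)] = −2.813, so [Au^3+(aq)] ≈ 0.0015 M.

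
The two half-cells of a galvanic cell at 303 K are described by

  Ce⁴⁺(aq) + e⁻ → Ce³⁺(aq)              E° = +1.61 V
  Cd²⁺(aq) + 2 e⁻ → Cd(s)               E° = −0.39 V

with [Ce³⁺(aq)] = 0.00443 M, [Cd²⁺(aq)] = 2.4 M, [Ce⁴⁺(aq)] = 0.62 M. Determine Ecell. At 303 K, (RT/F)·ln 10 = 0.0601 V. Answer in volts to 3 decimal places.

+2.118 V

The Ce⁴⁺/Ce³⁺ couple has the more positive E°, so it is the cathode; Cd²⁺/Cd is the anode.
E°cell = +1.61 − (−0.39) = +2.00 V, with n = 2 electrons transferred.
The balanced reaction is 2 Ce⁴⁺(aq) + Cd(s) → 2 Ce³⁺(aq) + Cd²⁺(aq), so Q = ([Ce³⁺(aq)]^2·[Cd²⁺(aq)]) / [Ce⁴⁺(aq)]^2 = 0.000123 and log Q = −3.912.
E = E° − (0.0601/n)·log Q = +2.00 − (0.0601/2)(−3.912) = +2.118 V.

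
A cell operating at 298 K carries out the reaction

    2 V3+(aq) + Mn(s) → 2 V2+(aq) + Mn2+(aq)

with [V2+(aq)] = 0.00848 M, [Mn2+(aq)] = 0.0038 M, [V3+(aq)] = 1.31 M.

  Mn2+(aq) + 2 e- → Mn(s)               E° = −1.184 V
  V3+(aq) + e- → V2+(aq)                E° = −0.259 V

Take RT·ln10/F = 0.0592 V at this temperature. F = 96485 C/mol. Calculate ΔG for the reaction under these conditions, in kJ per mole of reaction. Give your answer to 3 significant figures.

−217 kJ/mol

E°cell = −0.259 − (−1.184) = +0.925 V; the balanced reaction transfers n = 2 electrons.
Q = ([V2+(aq)]^2·[Mn2+(aq)]) / [V3+(aq)]^2 = 1.59×10^−7, so log Q = −6.798 and E = +0.925 − (0.0592/2)(−6.798) = +1.1262 V.
Then ΔG = −nFE = −2 × 96485 × +1.1262 J/mol = −217 kJ/mol.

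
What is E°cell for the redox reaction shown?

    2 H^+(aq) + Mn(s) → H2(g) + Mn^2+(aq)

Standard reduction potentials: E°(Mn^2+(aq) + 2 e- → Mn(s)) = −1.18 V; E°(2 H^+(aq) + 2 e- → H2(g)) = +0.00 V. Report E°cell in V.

In the reaction as written, H^+(aq) is reduced (cathode) and Mn^2+(aq) is produced by oxidation at the anode.
E°cell = E°(cathode) − E°(anode) = +0.00 − (−1.18) = +1.18 V.

+1.18 V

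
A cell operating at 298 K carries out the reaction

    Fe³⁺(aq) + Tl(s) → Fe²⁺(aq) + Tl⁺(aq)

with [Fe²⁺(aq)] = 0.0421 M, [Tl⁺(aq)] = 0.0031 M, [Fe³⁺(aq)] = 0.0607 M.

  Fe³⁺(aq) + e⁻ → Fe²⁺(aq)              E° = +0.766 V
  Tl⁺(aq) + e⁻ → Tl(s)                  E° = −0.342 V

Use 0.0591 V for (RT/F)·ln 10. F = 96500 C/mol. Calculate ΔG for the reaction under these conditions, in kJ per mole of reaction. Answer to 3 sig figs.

−122 kJ/mol

The standard cell potential is +0.766 − (−0.342) = +1.108 V, with n = 1 electron in the balanced equation.
Here Q = ([Fe²⁺(aq)]·[Tl⁺(aq)]) / [Fe³⁺(aq)] = 0.00215 (log Q = −2.668), giving E = +1.108 − (0.0591/1)·(−2.668) = +1.2657 V.
Finally ΔG = −nFE = −(1)(96500 C/mol)(+1.2657 V) = −122 kJ/mol.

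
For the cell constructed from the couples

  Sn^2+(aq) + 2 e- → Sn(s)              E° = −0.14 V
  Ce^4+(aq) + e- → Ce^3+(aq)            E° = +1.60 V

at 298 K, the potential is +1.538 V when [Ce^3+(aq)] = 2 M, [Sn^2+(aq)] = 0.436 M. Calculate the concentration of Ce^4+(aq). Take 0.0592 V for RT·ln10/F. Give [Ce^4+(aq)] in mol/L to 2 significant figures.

The Ce⁴⁺/Ce³⁺ couple has the larger reduction potential, so it is the cathode: E°cell = +1.60 − (−0.14) = +1.74 V and n = 2.
Rearranging E = E° − (0.0592/n)·log Q gives log Q = 2(+1.74 − (+1.538))/0.0592 = 6.824.
Balancing electrons gives 2 Ce^4+(aq) + Sn(s) → 2 Ce^3+(aq) + Sn^2+(aq); thus Q = ([Ce^3+(aq)]^2·[Sn^2+(aq)]) / [Ce^4+(aq)]^2.
Solving for the unknown gives log [Ce^4+(aq)] = −3.291, so [Ce^4+(aq)] ≈ 0.00051 M.

0.00051 M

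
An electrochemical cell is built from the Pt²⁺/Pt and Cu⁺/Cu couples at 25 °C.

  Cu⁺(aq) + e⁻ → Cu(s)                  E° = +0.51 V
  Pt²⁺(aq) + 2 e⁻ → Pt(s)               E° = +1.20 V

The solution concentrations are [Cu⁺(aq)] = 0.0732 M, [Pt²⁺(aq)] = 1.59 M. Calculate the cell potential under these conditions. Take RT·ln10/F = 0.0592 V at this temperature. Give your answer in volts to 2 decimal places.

+0.76 V

The Pt²⁺/Pt couple has the more positive E°, so it is the cathode; Cu⁺/Cu is the anode.
E°cell = E°cat − E°an = +1.20 − (+0.51) = +0.69 V; n = 2.
The balanced reaction is Pt²⁺(aq) + 2 Cu(s) → Pt(s) + 2 Cu⁺(aq), so Q = [Cu⁺(aq)]^2 / [Pt²⁺(aq)] = 0.00337 and log Q = −2.472.
By the Nernst equation, E = +0.69 − (0.0592/2)·(−2.472) = +0.76 V.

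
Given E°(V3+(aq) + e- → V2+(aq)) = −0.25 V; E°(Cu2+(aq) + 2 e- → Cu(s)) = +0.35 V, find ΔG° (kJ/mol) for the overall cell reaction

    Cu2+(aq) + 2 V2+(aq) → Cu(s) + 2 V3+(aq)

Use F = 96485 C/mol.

−116 kJ/mol

In the reaction as written Cu2+(aq) is reduced, so the Cu²⁺/Cu couple is the cathode and V³⁺/V²⁺ is the anode.
E°cell = +0.35 − (−0.25) = +0.60 V; balancing electrons gives n = 2.
ΔG° = −nFE°cell = −(2)(96485)(+0.60) J/mol = −116 kJ/mol.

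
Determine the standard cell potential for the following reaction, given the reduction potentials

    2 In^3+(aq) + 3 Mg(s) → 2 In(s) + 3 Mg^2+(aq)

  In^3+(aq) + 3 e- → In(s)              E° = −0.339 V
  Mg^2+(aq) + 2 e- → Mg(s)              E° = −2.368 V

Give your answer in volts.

+2.029 V

In the reaction as written, In^3+(aq) is reduced (cathode) and Mg^2+(aq) is produced by oxidation at the anode.
E°cell = E°(cathode) − E°(anode) = −0.339 − (−2.368) = +2.029 V.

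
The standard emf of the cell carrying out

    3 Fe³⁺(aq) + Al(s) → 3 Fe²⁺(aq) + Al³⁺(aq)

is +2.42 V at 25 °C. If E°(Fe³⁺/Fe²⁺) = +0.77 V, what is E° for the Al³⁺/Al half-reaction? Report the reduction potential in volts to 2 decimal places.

−1.65 V

In the reaction as written the Fe³⁺/Fe²⁺ couple is reduced (cathode) and Al³⁺/Al is oxidized (anode), so E°cell = E°(Fe³⁺/Fe²⁺) − E°(Al³⁺/Al).
E°(Al³⁺/Al) = E°(cathode) − E°cell = +0.77 − (+2.42) = −1.65 V.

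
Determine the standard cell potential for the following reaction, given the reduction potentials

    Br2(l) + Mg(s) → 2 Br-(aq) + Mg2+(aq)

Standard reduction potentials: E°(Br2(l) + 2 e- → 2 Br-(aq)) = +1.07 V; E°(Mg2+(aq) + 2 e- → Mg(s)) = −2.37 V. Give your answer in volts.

In the reaction as written, Br2(l) is reduced (cathode) and Mg2+(aq) is produced by oxidation at the anode.
E°cell = E°(cathode) − E°(anode) = +1.07 − (−2.37) = +3.44 V.
The positive value indicates the reaction is spontaneous as written.

+3.44 V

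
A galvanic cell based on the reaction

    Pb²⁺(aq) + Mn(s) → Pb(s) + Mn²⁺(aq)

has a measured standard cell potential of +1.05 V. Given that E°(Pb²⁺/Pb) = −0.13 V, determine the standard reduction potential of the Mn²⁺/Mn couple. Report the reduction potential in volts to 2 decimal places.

In the reaction as written the Pb²⁺/Pb couple is reduced (cathode) and Mn²⁺/Mn is oxidized (anode), so E°cell = E°(Pb²⁺/Pb) − E°(Mn²⁺/Mn).
E°(Mn²⁺/Mn) = E°(cathode) − E°cell = −0.13 − (+1.05) = −1.18 V.

−1.18 V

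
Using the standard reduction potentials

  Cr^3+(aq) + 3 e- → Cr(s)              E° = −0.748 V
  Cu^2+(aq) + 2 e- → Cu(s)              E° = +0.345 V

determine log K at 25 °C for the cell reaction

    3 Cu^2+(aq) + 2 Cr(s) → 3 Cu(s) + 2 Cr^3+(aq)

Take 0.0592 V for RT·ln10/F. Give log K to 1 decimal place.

The Cu²⁺/Cu couple is reduced (cathode); E°cell = +0.345 − (−0.748) = +1.093 V with n = 6.
At equilibrium E = 0, so log K = nE°cell / 0.0592 = (6)(+1.093) / 0.0592 = 110.8.

log K = 110.8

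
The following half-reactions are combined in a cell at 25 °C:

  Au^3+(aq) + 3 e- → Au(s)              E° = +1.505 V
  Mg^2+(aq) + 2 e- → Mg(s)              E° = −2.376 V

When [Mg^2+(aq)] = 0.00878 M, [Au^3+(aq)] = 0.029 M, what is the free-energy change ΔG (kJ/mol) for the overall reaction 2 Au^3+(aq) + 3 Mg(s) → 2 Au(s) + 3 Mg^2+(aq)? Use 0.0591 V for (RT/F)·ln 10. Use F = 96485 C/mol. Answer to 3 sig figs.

−2260 kJ/mol

With Au³⁺/Au reduced at the cathode, E°cell = +1.505 − (−2.376) = +3.881 V and n = 6.
The reaction quotient is [Mg^2+(aq)]^3 / [Au^3+(aq)]^2 = 0.000805; by Nernst, E = +3.881 − (0.0591/6)(−3.094) = +3.9115 V.
ΔG = −nFE = −(6)(96485)(+3.9115) J/mol = −2260 kJ/mol.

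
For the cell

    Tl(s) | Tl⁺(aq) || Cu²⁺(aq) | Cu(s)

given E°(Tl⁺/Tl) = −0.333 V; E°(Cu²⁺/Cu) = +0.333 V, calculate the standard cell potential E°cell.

By convention the left-hand electrode in cell notation is the anode (oxidation) and the right-hand electrode is the cathode (reduction).
E°cell = E°(right) − E°(left) = +0.333 − (−0.333) = +0.666 V.

+0.666 V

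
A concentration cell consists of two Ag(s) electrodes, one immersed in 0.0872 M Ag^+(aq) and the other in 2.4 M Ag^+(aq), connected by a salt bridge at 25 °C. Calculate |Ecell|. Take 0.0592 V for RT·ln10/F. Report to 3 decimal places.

0.085 V

For a concentration cell E°cell = 0, since both electrodes use the same couple.
The compartment with the higher Ag^+(aq) concentration (2.4 M) acts as the cathode; ions are reduced there and produced at the dilute (0.0872 M) anode.
With n = 1, Ecell = −(0.0592/1)·log([dilute]/[conc]) = −(0.0592/1)·log(0.0872/2.4) = +0.085 V.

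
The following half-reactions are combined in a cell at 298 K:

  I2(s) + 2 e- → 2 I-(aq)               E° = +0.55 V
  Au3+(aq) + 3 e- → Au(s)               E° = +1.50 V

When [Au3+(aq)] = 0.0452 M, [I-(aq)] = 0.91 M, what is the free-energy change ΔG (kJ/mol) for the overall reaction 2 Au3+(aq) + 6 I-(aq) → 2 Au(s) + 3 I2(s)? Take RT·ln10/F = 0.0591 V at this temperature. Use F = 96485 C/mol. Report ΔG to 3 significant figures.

−533 kJ/mol

The standard cell potential is +1.50 − (+0.55) = +0.95 V, with n = 6 electrons in the balanced equation.
Here Q = 1 / ([Au3+(aq)]^2·[I-(aq)]^6) = 862 (log Q = 2.935), giving E = +0.95 − (0.0591/6)·(2.935) = +0.9211 V.
Finally ΔG = −nFE = −(6)(96485 C/mol)(+0.9211 V) = −533 kJ/mol.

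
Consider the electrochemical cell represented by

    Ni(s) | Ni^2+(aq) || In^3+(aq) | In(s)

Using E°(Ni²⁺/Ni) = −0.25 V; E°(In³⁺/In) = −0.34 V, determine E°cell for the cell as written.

By convention the left-hand electrode in cell notation is the anode (oxidation) and the right-hand electrode is the cathode (reduction).
E°cell = E°(right) − E°(left) = −0.34 − (−0.25) = −0.09 V.
The negative sign shows that, as written, the cell would require an external voltage to drive the reaction.

−0.09 V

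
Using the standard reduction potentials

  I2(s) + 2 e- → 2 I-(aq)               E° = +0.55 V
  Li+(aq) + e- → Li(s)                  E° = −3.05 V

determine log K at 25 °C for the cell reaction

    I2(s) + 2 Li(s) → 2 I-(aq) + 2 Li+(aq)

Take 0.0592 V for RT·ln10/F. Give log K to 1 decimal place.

log K = 121.6

The I₂/I⁻ couple is reduced (cathode); E°cell = +0.55 − (−3.05) = +3.60 V with n = 2.
At equilibrium E = 0, so log K = nE°cell / 0.0592 = (2)(+3.60) / 0.0592 = 121.6.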